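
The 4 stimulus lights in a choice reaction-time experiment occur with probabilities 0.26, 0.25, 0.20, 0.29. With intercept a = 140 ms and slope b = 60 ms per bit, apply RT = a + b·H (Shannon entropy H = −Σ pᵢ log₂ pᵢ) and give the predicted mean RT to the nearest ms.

259 ms

Entropy contributions −pᵢ log₂ pᵢ: 0.5053, 0.5000, 0.4644, 0.5179; sum H = 1.9876 bits.
RT = a + bH = 140 + 60·1.9876 = 259.25 ms.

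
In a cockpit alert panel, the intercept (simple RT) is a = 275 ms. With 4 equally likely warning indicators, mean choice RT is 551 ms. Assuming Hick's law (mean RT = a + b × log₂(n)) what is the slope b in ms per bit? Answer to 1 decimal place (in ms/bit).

138.0 ms/bit

b = (551 − 275) / log₂(4) = 276 / 2 = 138.000 ms/bit.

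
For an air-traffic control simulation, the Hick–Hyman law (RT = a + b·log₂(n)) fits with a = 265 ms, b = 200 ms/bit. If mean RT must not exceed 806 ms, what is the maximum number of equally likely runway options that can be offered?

6

Set 265 + 200·log₂ n ≤ 806 → log₂ n ≤ (806 − 265)/200 = 2.7050.
So n ≤ 2^2.7050 = 6.521; the largest integer n is 6.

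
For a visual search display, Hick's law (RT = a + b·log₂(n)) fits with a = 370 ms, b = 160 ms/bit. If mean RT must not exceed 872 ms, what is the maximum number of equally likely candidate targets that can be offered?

8

160·log₂ n ≤ 872 − 370 = 502, giving log₂ n ≤ 3.1375 and n ≤ 8.800. The largest whole number is 8.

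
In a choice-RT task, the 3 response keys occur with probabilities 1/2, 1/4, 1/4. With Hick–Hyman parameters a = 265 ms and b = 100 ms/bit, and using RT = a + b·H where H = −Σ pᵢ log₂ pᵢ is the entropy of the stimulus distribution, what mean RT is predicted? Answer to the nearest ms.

H = −Σ pᵢ log₂ pᵢ = 0.5·1 + 0.25·2 + 0.25·2 = 1.500 bits.
RT = 265 + 100 × 1.500 = 415.00 ms.

415 ms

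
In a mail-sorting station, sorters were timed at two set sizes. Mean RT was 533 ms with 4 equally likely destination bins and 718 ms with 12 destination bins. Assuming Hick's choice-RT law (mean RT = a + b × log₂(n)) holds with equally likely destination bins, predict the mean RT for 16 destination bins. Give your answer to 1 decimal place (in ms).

RT is linear in log₂ n, so two points fix the line:
  b = (718 − 533) / (log₂ 12 − log₂ 4) = 185 / (3.5850 − 2) = 116.722 ms/bit
  a = 533 − 116.722 × 2 = 299.556 ms
Then RT(16) = 299.556 + 116.722 × log₂ 16 = 299.556 + 116.722 × 4 ≈ 766.444 ms.

766.4 ms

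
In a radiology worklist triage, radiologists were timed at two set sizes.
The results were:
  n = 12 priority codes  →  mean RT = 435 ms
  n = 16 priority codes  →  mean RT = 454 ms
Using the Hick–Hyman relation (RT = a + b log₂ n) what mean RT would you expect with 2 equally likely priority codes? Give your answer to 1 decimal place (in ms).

316.7 ms

Solve the two-equation system in a and b:
  b = (454 − 435) / (log₂ 16 − log₂ 12) = 19 / (4 − 3.5850) = 45.779 ms/bit
  a = 435 − 45.779 × 3.5850 = 270.884 ms
Then RT(2) = 270.884 + 45.779 × log₂ 2 = 270.884 + 45.779 × 1 ≈ 316.663 ms.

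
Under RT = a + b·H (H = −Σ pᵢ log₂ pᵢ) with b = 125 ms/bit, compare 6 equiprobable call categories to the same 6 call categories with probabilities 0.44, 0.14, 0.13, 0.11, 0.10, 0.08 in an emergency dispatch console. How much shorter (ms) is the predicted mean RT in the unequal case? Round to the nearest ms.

Equiprobable entropy H₀ = log₂ 6 = 2.5850 bits.
Skewed entropy H = −Σ pᵢ log₂ pᵢ = 2.2749 bits.
ΔRT = b·(H₀ − H) = 125 × 0.3101 = 38.76 ms.

39 ms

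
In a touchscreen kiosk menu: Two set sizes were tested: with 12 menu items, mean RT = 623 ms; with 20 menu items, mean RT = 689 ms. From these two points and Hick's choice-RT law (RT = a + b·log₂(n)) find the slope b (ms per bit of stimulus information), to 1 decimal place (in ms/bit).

b = (RT₂ − RT₁)/(log₂ n₂ − log₂ n₁) = (689 − 623)/(4.3219 − 3.5850) = 89.556 ms/bit.

89.6 ms/bit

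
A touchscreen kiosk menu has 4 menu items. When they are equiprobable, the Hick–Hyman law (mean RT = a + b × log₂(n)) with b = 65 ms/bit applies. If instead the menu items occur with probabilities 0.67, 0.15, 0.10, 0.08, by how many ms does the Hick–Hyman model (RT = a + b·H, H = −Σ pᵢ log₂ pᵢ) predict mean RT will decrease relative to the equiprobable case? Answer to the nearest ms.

Equiprobable entropy H₀ = log₂ 4 = 2.0000 bits.
Skewed entropy H = −Σ pᵢ log₂ pᵢ = 1.4214 bits.
ΔRT = b·(H₀ − H) = 65 × 0.5786 = 37.61 ms.

38 ms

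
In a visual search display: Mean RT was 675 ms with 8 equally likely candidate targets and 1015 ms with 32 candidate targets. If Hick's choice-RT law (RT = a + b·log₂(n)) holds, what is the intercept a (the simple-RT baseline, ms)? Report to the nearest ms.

165 ms

The slope on a log₂ axis is (1015 − 675) / (5 − 3) = 170 ms/bit.
a = RT₁ − b·log₂ n₁ = 675 − 170 × 3 = 165.000 ms.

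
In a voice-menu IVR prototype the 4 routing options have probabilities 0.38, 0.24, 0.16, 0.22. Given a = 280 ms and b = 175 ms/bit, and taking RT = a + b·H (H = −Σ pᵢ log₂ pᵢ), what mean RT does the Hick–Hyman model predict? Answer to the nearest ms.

Entropy contributions −pᵢ log₂ pᵢ: 0.5305, 0.4941, 0.4230, 0.4806; sum H = 1.9282 bits.
RT = a + bH = 280 + 175·1.9282 = 617.43 ms.

617 ms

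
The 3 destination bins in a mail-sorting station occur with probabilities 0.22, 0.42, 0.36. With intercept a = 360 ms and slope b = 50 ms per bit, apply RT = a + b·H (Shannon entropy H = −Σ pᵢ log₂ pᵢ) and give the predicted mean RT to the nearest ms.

437 ms

H = 0.22·log₂(1/0.22) + 0.42·log₂(1/0.42) + 0.36·log₂(1/0.36) = 1.5368 bits.
RT = 360 + 50 × 1.5368 = 436.84 ms.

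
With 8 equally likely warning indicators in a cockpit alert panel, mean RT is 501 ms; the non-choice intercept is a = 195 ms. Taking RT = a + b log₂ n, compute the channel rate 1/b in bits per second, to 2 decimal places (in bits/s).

9.80 bits/s

Choice component = 501 − 195 = 306 ms over log₂(8) = 3 bits.
b = 306 / 3 = 102.000 ms/bit, so 1/b = 9.804 bits/s.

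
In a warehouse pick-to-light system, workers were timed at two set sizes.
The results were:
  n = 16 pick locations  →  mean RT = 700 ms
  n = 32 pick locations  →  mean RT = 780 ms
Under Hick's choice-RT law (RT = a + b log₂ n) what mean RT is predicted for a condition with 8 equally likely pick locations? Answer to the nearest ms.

RT is linear in log₂ n, so two points fix the line:
  b = (780 − 700) / (log₂ 32 − log₂ 16) = 80 / (5 − 4) = 80 ms/bit
  a = 700 − 80 × 4 = 380 ms
Then RT(8) = 380 + 80 × log₂ 8 = 380 + 80 × 3 ≈ 620.000 ms.

620 ms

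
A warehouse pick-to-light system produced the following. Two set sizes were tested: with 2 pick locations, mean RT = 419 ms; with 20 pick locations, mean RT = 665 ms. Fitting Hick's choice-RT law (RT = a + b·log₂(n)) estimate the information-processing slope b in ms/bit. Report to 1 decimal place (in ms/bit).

Slope: b = (665 − 419) / (log₂ 20 − log₂ 2) = 246/3.3219 = 74.053 ms/bit.

74.1 ms/bit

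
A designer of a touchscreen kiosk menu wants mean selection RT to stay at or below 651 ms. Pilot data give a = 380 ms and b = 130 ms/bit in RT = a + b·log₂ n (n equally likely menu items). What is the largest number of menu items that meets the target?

4

Information budget: (651 − 380)/130 = 2.0846 bits, so n ≤ 2^2.0846 = 4.242 → at most 4.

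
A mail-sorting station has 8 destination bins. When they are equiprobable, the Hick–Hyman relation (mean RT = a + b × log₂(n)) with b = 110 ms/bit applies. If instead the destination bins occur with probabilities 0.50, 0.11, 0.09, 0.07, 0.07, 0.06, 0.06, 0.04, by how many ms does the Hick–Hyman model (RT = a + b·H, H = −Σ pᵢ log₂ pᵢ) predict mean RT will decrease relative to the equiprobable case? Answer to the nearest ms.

69 ms

The RT saving is b·ΔH. Equiprobable H₀ = log₂(8) = 3.0000 bits; with the given probabilities H = 2.3729 bits.
b·(H₀ − H) = 110 × (3.0000 − 2.3729) = 68.98 ms.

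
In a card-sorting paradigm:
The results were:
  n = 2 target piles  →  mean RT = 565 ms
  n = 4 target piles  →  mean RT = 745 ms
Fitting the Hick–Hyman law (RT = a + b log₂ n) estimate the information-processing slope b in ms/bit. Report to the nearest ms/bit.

180 ms/bit

The slope on a log₂ axis is (745 − 565) / (2 − 1) = 180 ms/bit.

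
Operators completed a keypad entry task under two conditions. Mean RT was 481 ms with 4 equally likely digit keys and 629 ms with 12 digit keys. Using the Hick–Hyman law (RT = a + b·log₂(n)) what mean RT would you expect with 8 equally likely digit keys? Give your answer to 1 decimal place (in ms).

Fit slope and intercept:
  b = (629 − 481) / (log₂ 12 − log₂ 4) = 148 / (3.5850 − 2) = 93.378 ms/bit
  a = 481 − 93.378 × 2 = 294.245 ms
Then RT(8) = 294.245 + 93.378 × log₂ 8 = 294.245 + 93.378 × 3 ≈ 574.378 ms.

574.4 ms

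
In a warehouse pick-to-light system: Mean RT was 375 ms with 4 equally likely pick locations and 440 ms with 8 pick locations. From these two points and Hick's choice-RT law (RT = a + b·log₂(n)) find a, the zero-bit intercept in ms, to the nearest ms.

245 ms

Slope: b = (440 − 375) / (log₂ 8 − log₂ 4) = 65/1.0000 = 65 ms/bit.
a = RT₁ − b·log₂ n₁ = 375 − 65 × 2 = 245.000 ms.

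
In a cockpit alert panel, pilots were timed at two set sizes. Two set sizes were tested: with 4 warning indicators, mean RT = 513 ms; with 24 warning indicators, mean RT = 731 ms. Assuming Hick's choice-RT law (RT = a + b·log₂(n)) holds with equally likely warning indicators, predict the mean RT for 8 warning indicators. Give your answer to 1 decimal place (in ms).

597.3 ms

With log₂ n on the abscissa the relation is linear; from the two conditions:
  b = (731 − 513) / (log₂ 24 − log₂ 4) = 218 / (4.5850 − 2) = 84.334 ms/bit
  a = 513 − 84.334 × 2 = 344.332 ms
Then RT(8) = 344.332 + 84.334 × log₂ 8 = 344.332 + 84.334 × 3 ≈ 597.334 ms.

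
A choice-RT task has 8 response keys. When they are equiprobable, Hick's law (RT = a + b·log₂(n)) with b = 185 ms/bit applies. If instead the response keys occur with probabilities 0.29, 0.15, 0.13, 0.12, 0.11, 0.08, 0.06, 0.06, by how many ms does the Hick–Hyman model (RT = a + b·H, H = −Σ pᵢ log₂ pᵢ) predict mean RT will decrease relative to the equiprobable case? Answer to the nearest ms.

36 ms

Equiprobable entropy H₀ = log₂ 8 = 3.0000 bits.
Skewed entropy H = −Σ pᵢ log₂ pᵢ = 2.8070 bits.
ΔRT = b·(H₀ − H) = 185 × 0.1930 = 35.70 ms.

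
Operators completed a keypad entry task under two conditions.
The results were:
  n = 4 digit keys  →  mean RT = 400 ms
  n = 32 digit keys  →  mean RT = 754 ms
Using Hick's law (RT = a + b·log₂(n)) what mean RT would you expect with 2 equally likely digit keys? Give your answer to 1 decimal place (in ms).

282.0 ms

RT is linear in log₂ n, so two points fix the line:
  b = (754 − 400) / (log₂ 32 − log₂ 4) = 354 / (5 − 2) = 118.000 ms/bit
  a = 400 − 118.000 × 2 = 164.000 ms
Then RT(2) = 164.000 + 118.000 × log₂ 2 = 164.000 + 118.000 × 1 ≈ 282.000 ms.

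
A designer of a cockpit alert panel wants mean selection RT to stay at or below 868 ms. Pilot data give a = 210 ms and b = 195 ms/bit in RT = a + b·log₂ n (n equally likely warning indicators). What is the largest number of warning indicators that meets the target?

195·log₂ n ≤ 868 − 210 = 658, giving log₂ n ≤ 3.3744 and n ≤ 10.370. The largest whole number is 10.

10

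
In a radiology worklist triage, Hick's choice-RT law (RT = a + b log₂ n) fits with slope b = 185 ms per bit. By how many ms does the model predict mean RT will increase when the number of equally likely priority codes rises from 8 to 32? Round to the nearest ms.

Only the slope matters, since a is common to both: ΔRT = b·log₂(n₂/n₁).
log₂(32) − log₂(8) = log₂(32/8) = log₂(4) = 2.
ΔRT = 185 × 2.0000 = 370.000 ms.

370 ms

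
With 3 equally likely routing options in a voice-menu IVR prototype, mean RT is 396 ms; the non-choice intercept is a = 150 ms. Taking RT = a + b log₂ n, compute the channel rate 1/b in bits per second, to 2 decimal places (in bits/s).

Choice component = 396 − 150 = 246 ms over log₂(3) = 1.5850 bits.
b = 246 / 1.5850 = 155.209 ms/bit, so 1/b = 6.443 bits/s.

6.44 bits/s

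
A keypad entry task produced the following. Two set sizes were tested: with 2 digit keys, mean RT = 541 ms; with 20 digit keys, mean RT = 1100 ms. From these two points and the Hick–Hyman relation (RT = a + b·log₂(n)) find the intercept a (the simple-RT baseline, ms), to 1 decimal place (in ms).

372.7 ms

The slope on a log₂ axis is (1100 − 541) / (4.3219 − 1) = 168.276 ms/bit.
a = RT₁ − b·log₂ n₁ = 541 − 168.276 × 1 = 372.724 ms.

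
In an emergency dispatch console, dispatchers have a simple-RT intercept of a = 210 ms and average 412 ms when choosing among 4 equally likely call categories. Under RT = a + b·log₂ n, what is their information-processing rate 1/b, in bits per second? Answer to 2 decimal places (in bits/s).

Choice component = 412 − 210 = 202 ms over log₂(4) = 2 bits.
b = 202 / 2 = 101.000 ms/bit, so 1/b = 9.901 bits/s.

9.90 bits/s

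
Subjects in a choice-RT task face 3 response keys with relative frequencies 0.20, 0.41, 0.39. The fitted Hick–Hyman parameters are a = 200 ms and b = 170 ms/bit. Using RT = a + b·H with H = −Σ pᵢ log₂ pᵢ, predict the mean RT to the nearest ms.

459 ms

Entropy contributions −pᵢ log₂ pᵢ: 0.4644, 0.5274, 0.5298; sum H = 1.5216 bits.
RT = a + bH = 200 + 170·1.5216 = 458.67 ms.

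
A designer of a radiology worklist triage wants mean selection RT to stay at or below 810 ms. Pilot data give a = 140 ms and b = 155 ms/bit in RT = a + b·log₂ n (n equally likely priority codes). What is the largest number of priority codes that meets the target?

155·log₂ n ≤ 810 − 140 = 670, giving log₂ n ≤ 4.3226 and n ≤ 20.009. The largest whole number is 20.

20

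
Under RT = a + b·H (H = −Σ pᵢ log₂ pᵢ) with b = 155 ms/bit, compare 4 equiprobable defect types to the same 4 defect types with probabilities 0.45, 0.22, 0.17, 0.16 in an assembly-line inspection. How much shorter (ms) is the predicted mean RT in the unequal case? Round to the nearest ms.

Equiprobable entropy H₀ = log₂ 4 = 2.0000 bits.
Skewed entropy H = −Σ pᵢ log₂ pᵢ = 1.8566 bits.
ΔRT = b·(H₀ − H) = 155 × 0.1434 = 22.23 ms.

22 ms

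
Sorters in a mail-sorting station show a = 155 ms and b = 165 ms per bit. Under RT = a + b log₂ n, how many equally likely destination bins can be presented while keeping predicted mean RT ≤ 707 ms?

10

Information budget: (707 − 155)/165 = 3.3455 bits, so n ≤ 2^3.3455 = 10.164 → at most 10.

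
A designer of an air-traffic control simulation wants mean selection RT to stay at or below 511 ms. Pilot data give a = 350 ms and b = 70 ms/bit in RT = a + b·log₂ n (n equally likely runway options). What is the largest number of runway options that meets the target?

70·log₂ n ≤ 511 − 350 = 161, giving log₂ n ≤ 2.3000 and n ≤ 4.925. The largest whole number is 4.

4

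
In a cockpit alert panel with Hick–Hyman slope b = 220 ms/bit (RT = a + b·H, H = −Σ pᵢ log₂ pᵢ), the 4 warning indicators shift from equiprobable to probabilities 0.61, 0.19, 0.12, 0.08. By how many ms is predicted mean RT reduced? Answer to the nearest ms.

Equiprobable entropy H₀ = log₂ 4 = 2.0000 bits.
Skewed entropy H = −Σ pᵢ log₂ pᵢ = 1.5488 bits.
ΔRT = b·(H₀ − H) = 220 × 0.4512 = 99.26 ms.

99 ms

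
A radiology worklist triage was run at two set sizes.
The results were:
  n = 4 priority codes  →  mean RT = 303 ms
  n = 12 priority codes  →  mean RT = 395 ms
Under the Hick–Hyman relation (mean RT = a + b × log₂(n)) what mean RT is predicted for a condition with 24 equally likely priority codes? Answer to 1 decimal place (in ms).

453.0 ms

With log₂ n on the abscissa the relation is linear; from the two conditions:
  b = (395 − 303) / (log₂ 12 − log₂ 4) = 92 / (3.5850 − 2) = 58.046 ms/bit
  a = 303 − 58.046 × 2 = 186.909 ms
Then RT(24) = 186.909 + 58.046 × log₂ 24 = 186.909 + 58.046 × 4.5850 ≈ 453.046 ms.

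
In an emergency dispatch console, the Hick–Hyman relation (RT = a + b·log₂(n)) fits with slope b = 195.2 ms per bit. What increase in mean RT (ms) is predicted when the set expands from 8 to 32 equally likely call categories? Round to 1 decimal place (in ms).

390.4 ms

ΔRT = (a + b log₂ n₂) − (a + b log₂ n₁) = b·(log₂ n₂ − log₂ n₁).
log₂(32) − log₂(8) = log₂(32/8) = log₂(4) = 2.
ΔRT = 195.2 × 2.0000 = 390.400 ms.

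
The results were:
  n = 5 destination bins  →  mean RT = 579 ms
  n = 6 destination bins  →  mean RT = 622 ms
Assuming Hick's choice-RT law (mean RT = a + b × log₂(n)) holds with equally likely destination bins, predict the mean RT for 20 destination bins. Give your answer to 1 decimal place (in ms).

Fit slope and intercept:
  b = (622 − 579) / (log₂ 6 − log₂ 5) = 43 / (2.5850 − 2.3219) = 163.477 ms/bit
  a = 579 − 163.477 × 2.3219 = 199.419 ms
Then RT(20) = 199.419 + 163.477 × log₂ 20 = 199.419 + 163.477 × 4.3219 ≈ 905.953 ms.

906.0 ms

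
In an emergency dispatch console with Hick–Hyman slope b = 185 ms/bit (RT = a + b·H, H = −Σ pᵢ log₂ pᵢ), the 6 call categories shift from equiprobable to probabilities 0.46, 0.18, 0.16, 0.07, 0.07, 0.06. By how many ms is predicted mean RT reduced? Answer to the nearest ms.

The RT saving is b·ΔH. Equiprobable H₀ = log₂(6) = 2.5850 bits; with the given probabilities H = 2.1643 bits.
b·(H₀ − H) = 185 × (2.5850 − 2.1643) = 77.82 ms.

78 ms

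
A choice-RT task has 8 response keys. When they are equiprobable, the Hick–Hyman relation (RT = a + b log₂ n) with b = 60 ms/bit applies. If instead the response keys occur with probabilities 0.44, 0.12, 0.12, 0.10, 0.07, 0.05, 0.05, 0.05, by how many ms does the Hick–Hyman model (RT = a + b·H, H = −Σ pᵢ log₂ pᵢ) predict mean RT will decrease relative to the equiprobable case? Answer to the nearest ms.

30 ms

The RT saving is b·ΔH. Equiprobable H₀ = log₂(8) = 3.0000 bits; with the given probabilities H = 2.5043 bits.
b·(H₀ − H) = 60 × (3.0000 − 2.5043) = 29.74 ms.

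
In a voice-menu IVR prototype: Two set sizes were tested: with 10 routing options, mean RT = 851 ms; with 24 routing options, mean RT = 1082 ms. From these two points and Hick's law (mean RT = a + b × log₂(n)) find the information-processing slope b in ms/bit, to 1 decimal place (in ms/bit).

182.9 ms/bit

The slope on a log₂ axis is (1082 − 851) / (4.5850 − 3.3219) = 182.893 ms/bit.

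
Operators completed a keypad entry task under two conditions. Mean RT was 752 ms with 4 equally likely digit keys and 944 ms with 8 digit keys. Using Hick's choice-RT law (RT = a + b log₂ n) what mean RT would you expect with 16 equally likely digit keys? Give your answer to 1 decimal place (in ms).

RT is linear in log₂ n, so two points fix the line:
  b = (944 − 752) / (log₂ 8 − log₂ 4) = 192 / (3 − 2) = 192.000 ms/bit
  a = 752 − 192.000 × 2 = 368.000 ms
Then RT(16) = 368.000 + 192.000 × log₂ 16 = 368.000 + 192.000 × 4 ≈ 1136.000 ms.

1136.0 ms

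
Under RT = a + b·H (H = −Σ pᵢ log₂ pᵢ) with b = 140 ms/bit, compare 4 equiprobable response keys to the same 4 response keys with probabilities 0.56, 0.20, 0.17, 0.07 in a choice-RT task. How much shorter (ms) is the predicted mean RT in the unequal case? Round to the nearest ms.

Equiprobable entropy H₀ = log₂ 4 = 2.0000 bits.
Skewed entropy H = −Σ pᵢ log₂ pᵢ = 1.6360 bits.
ΔRT = b·(H₀ − H) = 140 × 0.3640 = 50.96 ms.

51 ms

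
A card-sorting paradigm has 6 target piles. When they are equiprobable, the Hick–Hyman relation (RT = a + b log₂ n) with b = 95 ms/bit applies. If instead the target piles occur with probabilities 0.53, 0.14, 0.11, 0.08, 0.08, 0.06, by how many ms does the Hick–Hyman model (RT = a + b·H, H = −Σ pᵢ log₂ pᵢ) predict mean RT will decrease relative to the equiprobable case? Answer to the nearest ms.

Equiprobable entropy H₀ = log₂ 6 = 2.5850 bits.
Skewed entropy H = −Σ pᵢ log₂ pᵢ = 2.0594 bits.
ΔRT = b·(H₀ − H) = 95 × 0.5256 = 49.93 ms.

50 ms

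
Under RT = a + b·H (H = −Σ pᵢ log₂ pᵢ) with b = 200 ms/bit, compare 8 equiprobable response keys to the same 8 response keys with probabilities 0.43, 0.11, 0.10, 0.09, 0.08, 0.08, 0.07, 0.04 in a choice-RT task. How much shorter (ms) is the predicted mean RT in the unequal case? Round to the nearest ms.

89 ms

The RT saving is b·ΔH. Equiprobable H₀ = log₂(8) = 3.0000 bits; with the given probabilities H = 2.5560 bits.
b·(H₀ − H) = 200 × (3.0000 − 2.5560) = 88.80 ms.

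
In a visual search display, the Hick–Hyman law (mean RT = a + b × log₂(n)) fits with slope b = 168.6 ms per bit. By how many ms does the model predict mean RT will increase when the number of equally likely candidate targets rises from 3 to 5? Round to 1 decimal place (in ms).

The intercept a cancels: ΔRT = b·(log₂ n₂ − log₂ n₁) = b·log₂(n₂/n₁).
log₂(5) − log₂(3) = 2.3219 − 1.5850 = 0.7370.
ΔRT = 168.6 × 0.7370 = 124.252 ms.

124.3 ms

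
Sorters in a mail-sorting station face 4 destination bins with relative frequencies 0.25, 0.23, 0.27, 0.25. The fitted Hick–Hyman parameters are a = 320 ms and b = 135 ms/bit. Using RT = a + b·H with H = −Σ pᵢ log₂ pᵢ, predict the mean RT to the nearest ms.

590 ms

Entropy contributions −pᵢ log₂ pᵢ: 0.5000, 0.4877, 0.5100, 0.5000; sum H = 1.9977 bits.
RT = a + bH = 320 + 135·1.9977 = 589.69 ms.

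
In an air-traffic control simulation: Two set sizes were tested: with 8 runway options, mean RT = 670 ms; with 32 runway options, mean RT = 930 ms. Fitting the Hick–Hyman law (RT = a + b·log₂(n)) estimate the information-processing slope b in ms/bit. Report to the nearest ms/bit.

The slope on a log₂ axis is (930 − 670) / (5 − 3) = 130 ms/bit.

130 ms/bit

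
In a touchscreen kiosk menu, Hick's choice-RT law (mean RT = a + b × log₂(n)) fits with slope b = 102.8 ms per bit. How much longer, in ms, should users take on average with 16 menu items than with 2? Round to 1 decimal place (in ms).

Only the slope matters, since a is common to both: ΔRT = b·log₂(n₂/n₁).
log₂(16) − log₂(2) = log₂(16/2) = log₂(8) = 3.
ΔRT = 102.8 × 3.0000 = 308.400 ms.

308.4 ms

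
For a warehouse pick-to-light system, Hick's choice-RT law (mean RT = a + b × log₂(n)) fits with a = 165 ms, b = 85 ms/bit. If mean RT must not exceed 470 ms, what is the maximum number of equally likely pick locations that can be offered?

12

85·log₂ n ≤ 470 − 165 = 305, giving log₂ n ≤ 3.5882 and n ≤ 12.027. The largest whole number is 12.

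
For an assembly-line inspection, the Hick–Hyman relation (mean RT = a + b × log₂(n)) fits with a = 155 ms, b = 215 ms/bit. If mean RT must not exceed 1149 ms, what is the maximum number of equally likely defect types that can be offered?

215·log₂ n ≤ 1149 − 155 = 994, giving log₂ n ≤ 4.6233 and n ≤ 24.646. The largest whole number is 24.

24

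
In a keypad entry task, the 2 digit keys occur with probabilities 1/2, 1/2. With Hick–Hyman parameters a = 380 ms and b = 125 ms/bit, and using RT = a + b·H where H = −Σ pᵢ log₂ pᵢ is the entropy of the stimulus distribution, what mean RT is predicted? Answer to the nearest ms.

Each term −pᵢ log₂ pᵢ: 0.5·1 + 0.5·1; summed, H = 1.000 bits.
Mean RT = a + bH = 380 + 125·1.000 = 505.00 ms.

505 ms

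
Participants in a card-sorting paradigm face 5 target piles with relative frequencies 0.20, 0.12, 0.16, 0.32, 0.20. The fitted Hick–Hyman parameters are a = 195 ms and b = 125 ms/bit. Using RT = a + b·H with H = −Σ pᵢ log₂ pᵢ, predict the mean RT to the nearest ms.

476 ms

Entropy contributions −pᵢ log₂ pᵢ: 0.4644, 0.3671, 0.4230, 0.5260, 0.4644; sum H = 2.2449 bits.
RT = a + bH = 195 + 125·2.2449 = 475.61 ms.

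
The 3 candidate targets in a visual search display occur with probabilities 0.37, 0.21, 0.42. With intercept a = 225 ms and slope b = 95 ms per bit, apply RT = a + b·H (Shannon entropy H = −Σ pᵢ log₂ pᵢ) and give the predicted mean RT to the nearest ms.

370 ms

Entropy contributions −pᵢ log₂ pᵢ: 0.5307, 0.4728, 0.5256; sum H = 1.5292 bits.
RT = a + bH = 225 + 95·1.5292 = 370.27 ms.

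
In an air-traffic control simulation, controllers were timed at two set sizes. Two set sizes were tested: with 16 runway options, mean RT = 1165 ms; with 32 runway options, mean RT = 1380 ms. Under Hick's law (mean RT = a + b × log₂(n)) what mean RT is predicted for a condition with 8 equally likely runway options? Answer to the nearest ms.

Fit slope and intercept:
  b = (1380 − 1165) / (log₂ 32 − log₂ 16) = 215 / (5 − 4) = 215 ms/bit
  a = 1165 − 215 × 4 = 305 ms
Then RT(8) = 305 + 215 × log₂ 8 = 305 + 215 × 3 ≈ 950.000 ms.

950 ms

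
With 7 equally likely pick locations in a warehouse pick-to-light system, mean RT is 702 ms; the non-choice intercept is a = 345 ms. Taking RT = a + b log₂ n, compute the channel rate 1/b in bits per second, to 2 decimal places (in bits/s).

Choice component = 702 − 345 = 357 ms over log₂(7) = 2.8074 bits.
b = 357 / 2.8074 = 127.166 ms/bit, so 1/b = 7.864 bits/s.

7.86 bits/s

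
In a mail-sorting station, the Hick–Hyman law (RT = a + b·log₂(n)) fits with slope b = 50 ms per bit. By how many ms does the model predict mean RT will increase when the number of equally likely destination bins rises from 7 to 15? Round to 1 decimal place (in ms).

ΔRT = (a + b log₂ n₂) − (a + b log₂ n₁) = b·(log₂ n₂ − log₂ n₁).
log₂(15) − log₂(7) = 3.9069 − 2.8074 = 1.0995.
ΔRT = 50 × 1.0995 = 54.977 ms.

55.0 ms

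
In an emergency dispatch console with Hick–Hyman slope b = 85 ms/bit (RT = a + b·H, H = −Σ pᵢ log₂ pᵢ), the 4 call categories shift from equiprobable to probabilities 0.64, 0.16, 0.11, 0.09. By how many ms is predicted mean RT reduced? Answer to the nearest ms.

The RT saving is b·ΔH. Equiprobable H₀ = log₂(4) = 2.0000 bits; with the given probabilities H = 1.4980 bits.
b·(H₀ − H) = 85 × (2.0000 − 1.4980) = 42.67 ms.

43 ms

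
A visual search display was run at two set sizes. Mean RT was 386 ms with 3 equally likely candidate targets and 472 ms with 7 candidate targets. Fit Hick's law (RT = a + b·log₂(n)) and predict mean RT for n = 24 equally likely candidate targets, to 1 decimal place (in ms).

With log₂ n on the abscissa the relation is linear; from the two conditions:
  b = (472 − 386) / (log₂ 7 − log₂ 3) = 86 / (2.8074 − 1.5850) = 70.354 ms/bit
  a = 386 − 70.354 × 1.5850 = 274.492 ms
Then RT(24) = 274.492 + 70.354 × log₂ 24 = 274.492 + 70.354 × 4.5850 ≈ 597.062 ms.

597.1 ms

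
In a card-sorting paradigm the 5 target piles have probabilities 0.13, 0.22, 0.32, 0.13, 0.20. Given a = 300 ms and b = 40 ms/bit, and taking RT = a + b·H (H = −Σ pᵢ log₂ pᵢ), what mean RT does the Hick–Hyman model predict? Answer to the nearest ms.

Entropy contributions −pᵢ log₂ pᵢ: 0.3826, 0.4806, 0.5260, 0.3826, 0.4644; sum H = 2.2363 bits.
RT = a + bH = 300 + 40·2.2363 = 389.45 ms.

389 ms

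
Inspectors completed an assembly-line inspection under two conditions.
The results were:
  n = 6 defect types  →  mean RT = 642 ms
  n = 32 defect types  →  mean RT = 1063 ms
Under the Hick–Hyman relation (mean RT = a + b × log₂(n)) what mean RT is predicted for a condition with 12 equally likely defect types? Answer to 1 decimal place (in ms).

RT is linear in log₂ n, so two points fix the line:
  b = (1063 − 642) / (log₂ 32 − log₂ 6) = 421 / (5 − 2.5850) = 174.324 ms/bit
  a = 642 − 174.324 × 2.5850 = 191.378 ms
Then RT(12) = 191.378 + 174.324 × log₂ 12 = 191.378 + 174.324 × 3.5850 ≈ 816.324 ms.

816.3 ms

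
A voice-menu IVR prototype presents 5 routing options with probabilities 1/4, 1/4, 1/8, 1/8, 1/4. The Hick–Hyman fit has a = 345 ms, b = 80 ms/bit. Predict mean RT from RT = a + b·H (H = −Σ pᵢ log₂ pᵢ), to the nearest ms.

Each term −pᵢ log₂ pᵢ: 0.25·2 + 0.25·2 + 0.125·3 + 0.125·3 + 0.25·2; summed, H = 2.250 bits.
Mean RT = a + bH = 345 + 80·2.250 = 525.00 ms.

525 ms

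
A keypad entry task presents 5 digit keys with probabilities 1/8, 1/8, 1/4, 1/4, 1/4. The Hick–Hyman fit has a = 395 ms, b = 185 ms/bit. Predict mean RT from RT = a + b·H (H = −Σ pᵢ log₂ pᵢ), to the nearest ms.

811 ms

H = −Σ pᵢ log₂ pᵢ = 0.125·3 + 0.125·3 + 0.25·2 + 0.25·2 + 0.25·2 = 2.250 bits.
RT = 395 + 185 × 2.250 = 811.25 ms.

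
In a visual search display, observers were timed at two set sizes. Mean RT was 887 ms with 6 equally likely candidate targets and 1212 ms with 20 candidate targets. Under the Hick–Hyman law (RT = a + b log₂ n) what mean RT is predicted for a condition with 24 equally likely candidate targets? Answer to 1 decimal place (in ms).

Solve the two-equation system in a and b:
  b = (1212 − 887) / (log₂ 20 − log₂ 6) = 325 / (4.3219 − 2.5850) = 187.108 ms/bit
  a = 887 − 187.108 × 2.5850 = 403.333 ms
Then RT(24) = 403.333 + 187.108 × log₂ 24 = 403.333 + 187.108 × 4.5850 ≈ 1261.216 ms.

1261.2 ms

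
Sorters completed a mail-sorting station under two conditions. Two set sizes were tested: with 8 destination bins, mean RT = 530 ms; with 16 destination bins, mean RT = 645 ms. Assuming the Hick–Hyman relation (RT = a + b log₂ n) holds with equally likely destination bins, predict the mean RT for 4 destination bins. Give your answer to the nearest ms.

RT is linear in log₂ n, so two points fix the line:
  b = (645 − 530) / (log₂ 16 − log₂ 8) = 115 / (4 − 3) = 115 ms/bit
  a = 530 − 115 × 3 = 185 ms
Then RT(4) = 185 + 115 × log₂ 4 = 185 + 115 × 2 ≈ 415.000 ms.

415 ms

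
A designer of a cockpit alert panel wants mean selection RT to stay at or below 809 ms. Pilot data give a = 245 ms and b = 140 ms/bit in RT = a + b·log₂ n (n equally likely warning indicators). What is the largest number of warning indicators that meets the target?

140·log₂ n ≤ 809 − 245 = 564, giving log₂ n ≤ 4.0286 and n ≤ 16.320. The largest whole number is 16.

16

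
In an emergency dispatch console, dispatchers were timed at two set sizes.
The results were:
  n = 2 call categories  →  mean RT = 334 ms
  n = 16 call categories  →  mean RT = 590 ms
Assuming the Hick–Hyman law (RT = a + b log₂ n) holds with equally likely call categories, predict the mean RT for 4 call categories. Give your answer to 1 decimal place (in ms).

Fit slope and intercept:
  b = (590 − 334) / (log₂ 16 − log₂ 2) = 256 / (4 − 1) = 85.333 ms/bit
  a = 334 − 85.333 × 1 = 248.667 ms
Then RT(4) = 248.667 + 85.333 × log₂ 4 = 248.667 + 85.333 × 2 ≈ 419.333 ms.

419.3 ms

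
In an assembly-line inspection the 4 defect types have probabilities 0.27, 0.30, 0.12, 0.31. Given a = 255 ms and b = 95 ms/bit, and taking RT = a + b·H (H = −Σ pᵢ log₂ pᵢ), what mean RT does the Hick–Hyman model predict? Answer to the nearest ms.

438 ms

H = 0.27·log₂(1/0.27) + 0.30·log₂(1/0.30) + 0.12·log₂(1/0.12) + 0.31·log₂(1/0.31) = 1.9220 bits.
RT = 255 + 95 × 1.9220 = 437.59 ms.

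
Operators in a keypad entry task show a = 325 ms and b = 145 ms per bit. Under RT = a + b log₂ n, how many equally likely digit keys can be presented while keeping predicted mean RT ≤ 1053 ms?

32

145·log₂ n ≤ 1053 − 325 = 728, giving log₂ n ≤ 5.0207 and n ≤ 32.462. The largest whole number is 32.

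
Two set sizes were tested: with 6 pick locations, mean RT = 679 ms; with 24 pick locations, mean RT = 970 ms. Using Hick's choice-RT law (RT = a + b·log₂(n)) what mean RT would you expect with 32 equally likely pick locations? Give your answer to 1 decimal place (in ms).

1030.4 ms

RT is linear in log₂ n, so two points fix the line:
  b = (970 − 679) / (log₂ 24 − log₂ 6) = 291 / (4.5850 − 2.5850) = 145.500 ms/bit
  a = 679 − 145.500 × 2.5850 = 302.888 ms
Then RT(32) = 302.888 + 145.500 × log₂ 32 = 302.888 + 145.500 × 5 ≈ 1030.388 ms.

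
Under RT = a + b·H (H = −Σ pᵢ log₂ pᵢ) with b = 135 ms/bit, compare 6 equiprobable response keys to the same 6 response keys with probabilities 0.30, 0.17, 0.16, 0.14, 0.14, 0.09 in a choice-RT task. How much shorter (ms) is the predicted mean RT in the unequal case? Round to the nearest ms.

13 ms

The RT saving is b·ΔH. Equiprobable H₀ = log₂(6) = 2.5850 bits; with the given probabilities H = 2.4856 bits.
b·(H₀ − H) = 135 × (2.5850 − 2.4856) = 13.42 ms.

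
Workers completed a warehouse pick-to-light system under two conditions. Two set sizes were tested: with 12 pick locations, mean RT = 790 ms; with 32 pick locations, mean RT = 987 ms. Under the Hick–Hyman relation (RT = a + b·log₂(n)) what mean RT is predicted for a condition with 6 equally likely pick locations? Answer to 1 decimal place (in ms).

650.8 ms

With log₂ n on the abscissa the relation is linear; from the two conditions:
  b = (987 − 790) / (log₂ 32 − log₂ 12) = 197 / (5 − 3.5850) = 139.219 ms/bit
  a = 790 − 139.219 × 3.5850 = 290.905 ms
Then RT(6) = 290.905 + 139.219 × log₂ 6 = 290.905 + 139.219 × 2.5850 ≈ 650.781 ms.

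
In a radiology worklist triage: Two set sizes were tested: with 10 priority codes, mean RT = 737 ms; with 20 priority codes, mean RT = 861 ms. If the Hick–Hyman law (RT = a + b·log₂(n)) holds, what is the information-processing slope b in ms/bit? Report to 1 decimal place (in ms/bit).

124.0 ms/bit

The slope on a log₂ axis is (861 − 737) / (4.3219 − 3.3219) = 124.000 ms/bit.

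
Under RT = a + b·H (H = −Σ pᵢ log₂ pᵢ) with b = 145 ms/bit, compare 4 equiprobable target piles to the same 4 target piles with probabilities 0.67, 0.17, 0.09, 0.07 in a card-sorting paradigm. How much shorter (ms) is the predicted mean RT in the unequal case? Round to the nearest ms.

87 ms

The RT saving is b·ΔH. Equiprobable H₀ = log₂(4) = 2.0000 bits; with the given probabilities H = 1.4029 bits.
b·(H₀ − H) = 145 × (2.0000 − 1.4029) = 86.58 ms.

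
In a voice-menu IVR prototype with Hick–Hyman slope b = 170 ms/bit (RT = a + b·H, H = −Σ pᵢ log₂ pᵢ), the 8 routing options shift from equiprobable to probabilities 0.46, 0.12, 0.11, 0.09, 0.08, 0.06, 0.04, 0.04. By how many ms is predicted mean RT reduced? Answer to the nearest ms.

93 ms

Equiprobable entropy H₀ = log₂ 8 = 3.0000 bits.
Skewed entropy H = −Σ pᵢ log₂ pᵢ = 2.4519 bits.
ΔRT = b·(H₀ − H) = 170 × 0.5481 = 93.18 ms.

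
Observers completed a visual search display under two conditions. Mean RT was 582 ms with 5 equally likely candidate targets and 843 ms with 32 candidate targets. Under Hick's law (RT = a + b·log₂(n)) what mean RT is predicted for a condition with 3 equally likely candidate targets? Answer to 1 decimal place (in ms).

Fit slope and intercept:
  b = (843 − 582) / (log₂ 32 − log₂ 5) = 261 / (5 − 2.3219) = 97.458 ms/bit
  a = 582 − 97.458 × 2.3219 = 355.709 ms
Then RT(3) = 355.709 + 97.458 × log₂ 3 = 355.709 + 97.458 × 1.5850 ≈ 510.177 ms.

510.2 ms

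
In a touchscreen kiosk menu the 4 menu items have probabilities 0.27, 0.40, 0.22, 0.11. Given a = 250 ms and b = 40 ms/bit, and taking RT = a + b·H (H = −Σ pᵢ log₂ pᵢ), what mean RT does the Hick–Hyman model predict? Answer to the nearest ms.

H = 0.27·log₂(1/0.27) + 0.40·log₂(1/0.40) + 0.22·log₂(1/0.22) + 0.11·log₂(1/0.11) = 1.8697 bits.
RT = 250 + 40 × 1.8697 = 324.79 ms.

325 ms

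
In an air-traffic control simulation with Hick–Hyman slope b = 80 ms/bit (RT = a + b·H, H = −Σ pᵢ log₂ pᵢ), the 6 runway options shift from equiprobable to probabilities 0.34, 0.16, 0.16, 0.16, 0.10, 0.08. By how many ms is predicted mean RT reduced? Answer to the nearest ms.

Equiprobable entropy H₀ = log₂ 6 = 2.5850 bits.
Skewed entropy H = −Σ pᵢ log₂ pᵢ = 2.4219 bits.
ΔRT = b·(H₀ − H) = 80 × 0.1630 = 13.04 ms.

13 ms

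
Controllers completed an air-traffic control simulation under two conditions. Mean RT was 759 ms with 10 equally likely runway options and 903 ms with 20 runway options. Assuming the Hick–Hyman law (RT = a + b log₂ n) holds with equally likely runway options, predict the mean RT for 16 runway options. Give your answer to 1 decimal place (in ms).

Solve the two-equation system in a and b:
  b = (903 − 759) / (log₂ 20 − log₂ 10) = 144 / (4.3219 − 3.3219) = 144.000 ms/bit
  a = 759 − 144.000 × 3.3219 = 280.642 ms
Then RT(16) = 280.642 + 144.000 × log₂ 16 = 280.642 + 144.000 × 4 ≈ 856.642 ms.

856.6 ms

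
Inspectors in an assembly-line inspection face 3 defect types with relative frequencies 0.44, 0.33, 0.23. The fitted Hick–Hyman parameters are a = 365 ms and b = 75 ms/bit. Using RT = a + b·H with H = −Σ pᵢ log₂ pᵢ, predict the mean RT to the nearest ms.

H = 0.44·log₂(1/0.44) + 0.33·log₂(1/0.33) + 0.23·log₂(1/0.23) = 1.5366 bits.
RT = 365 + 75 × 1.5366 = 480.25 ms.

480 ms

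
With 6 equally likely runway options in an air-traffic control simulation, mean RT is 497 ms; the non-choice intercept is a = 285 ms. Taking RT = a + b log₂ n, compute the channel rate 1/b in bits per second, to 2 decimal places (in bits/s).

12.19 bits/s

Choice component = 497 − 285 = 212 ms over log₂(6) = 2.5850 bits.
b = 212 / 2.5850 = 82.013 ms/bit, so 1/b = 12.193 bits/s.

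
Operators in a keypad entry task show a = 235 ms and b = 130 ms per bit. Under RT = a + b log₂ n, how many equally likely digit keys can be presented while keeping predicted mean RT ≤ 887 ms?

130·log₂ n ≤ 887 − 235 = 652, giving log₂ n ≤ 5.0154 and n ≤ 32.343. The largest whole number is 32.

32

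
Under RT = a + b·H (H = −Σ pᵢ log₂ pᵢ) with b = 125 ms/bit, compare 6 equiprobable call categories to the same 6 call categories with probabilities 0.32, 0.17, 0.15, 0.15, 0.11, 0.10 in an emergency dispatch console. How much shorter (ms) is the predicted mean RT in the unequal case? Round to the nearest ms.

15 ms

Equiprobable entropy H₀ = log₂ 6 = 2.5850 bits.
Skewed entropy H = −Σ pᵢ log₂ pᵢ = 2.4642 bits.
ΔRT = b·(H₀ − H) = 125 × 0.1208 = 15.10 ms.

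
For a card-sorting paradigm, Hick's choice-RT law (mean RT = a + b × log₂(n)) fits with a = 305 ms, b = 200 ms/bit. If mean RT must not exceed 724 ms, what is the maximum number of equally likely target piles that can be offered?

4

Set 305 + 200·log₂ n ≤ 724 → log₂ n ≤ (724 − 305)/200 = 2.0950.
So n ≤ 2^2.0950 = 4.272; the largest integer n is 4.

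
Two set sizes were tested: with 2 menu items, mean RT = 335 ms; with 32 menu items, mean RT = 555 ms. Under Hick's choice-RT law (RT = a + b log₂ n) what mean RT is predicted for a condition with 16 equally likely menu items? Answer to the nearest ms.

RT is linear in log₂ n, so two points fix the line:
  b = (555 − 335) / (log₂ 32 − log₂ 2) = 220 / (5 − 1) = 55 ms/bit
  a = 335 − 55 × 1 = 280 ms
Then RT(16) = 280 + 55 × log₂ 16 = 280 + 55 × 4 ≈ 500.000 ms.

500 ms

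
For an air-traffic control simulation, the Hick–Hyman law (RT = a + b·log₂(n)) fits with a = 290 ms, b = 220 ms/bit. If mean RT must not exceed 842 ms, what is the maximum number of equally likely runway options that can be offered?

5

220·log₂ n ≤ 842 − 290 = 552, giving log₂ n ≤ 2.5091 and n ≤ 5.693. The largest whole number is 5.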